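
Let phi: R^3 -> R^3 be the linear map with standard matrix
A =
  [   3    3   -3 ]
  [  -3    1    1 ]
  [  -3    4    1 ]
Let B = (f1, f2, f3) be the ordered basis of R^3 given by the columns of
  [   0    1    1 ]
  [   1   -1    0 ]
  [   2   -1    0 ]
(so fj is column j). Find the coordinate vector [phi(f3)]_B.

(0, 3, 0)

Column 3 of [phi]_B is the B-coordinate vector of phi(f3).
In standard coordinates phi(f3) = A f3 = (3, -3, -3).
Converting to B: (3, -3, -3) = 0·f1 + 3f2 + 0·f3, so the coordinate vector is (0, 3, 0).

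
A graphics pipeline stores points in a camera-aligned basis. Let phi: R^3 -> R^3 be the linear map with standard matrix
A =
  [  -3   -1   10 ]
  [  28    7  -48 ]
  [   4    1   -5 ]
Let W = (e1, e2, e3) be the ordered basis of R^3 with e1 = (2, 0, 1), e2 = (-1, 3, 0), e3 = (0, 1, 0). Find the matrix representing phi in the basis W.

Let P have columns e1, ..., e3. Then [phi]_W = P^(-1) A P.
Here det P = -1, so P^(-1) is integer; computing A P first and then P^(-1)(A P) gives [[3, -1, 1], [2, -2, 3], [2, -1, -2]].

[[3, -1, 1], [2, -2, 3], [2, -1, -2]]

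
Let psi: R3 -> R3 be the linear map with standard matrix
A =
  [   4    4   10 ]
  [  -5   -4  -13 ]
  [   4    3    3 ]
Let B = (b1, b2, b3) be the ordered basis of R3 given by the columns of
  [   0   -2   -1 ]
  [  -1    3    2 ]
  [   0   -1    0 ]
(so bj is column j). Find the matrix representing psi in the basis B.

[[1, -1, -3], [3, 2, -2], [-2, 2, 0]]

The j-th column of [psi]_B is [psi(bj)]_B.
psi(b1) = A b1 = (-4, 4, -3) = b1 + 3b2 - 2b3, so column 1 is (1, 3, -2).
Repeating for b2, b3 and assembling the columns gives [[1, -1, -3], [3, 2, -2], [-2, 2, 0]].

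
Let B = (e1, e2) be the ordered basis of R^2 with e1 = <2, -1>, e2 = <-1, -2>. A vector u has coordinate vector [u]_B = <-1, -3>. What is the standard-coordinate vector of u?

u = M [u]_B, where M has columns e1, e2.
Carrying out the matrix-vector product, u = <1, 7>.

<1, 7>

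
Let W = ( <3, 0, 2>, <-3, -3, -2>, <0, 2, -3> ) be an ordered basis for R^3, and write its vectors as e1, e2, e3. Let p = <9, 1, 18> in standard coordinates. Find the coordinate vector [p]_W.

<0, -3, -4>

We seek scalars with c_1 e1 + ... + c_3 e3 = p; equivalently solve M c = p where the columns of M are e1, ..., e3.
Row-reducing the augmented matrix [M | p] gives c = (0, -3, -4).
Check: 0·e1 - 3e2 - 4e3 = <9, 1, 18>.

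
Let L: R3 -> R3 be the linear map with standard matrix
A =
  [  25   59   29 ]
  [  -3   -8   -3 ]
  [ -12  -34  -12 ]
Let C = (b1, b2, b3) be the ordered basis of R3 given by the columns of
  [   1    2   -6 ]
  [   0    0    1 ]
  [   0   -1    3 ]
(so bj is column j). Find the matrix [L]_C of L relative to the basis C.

With P the matrix whose columns are b1, ..., b3, [L]_C = P^(-1) A P.
Column by column: L(b1) = A b1 = <25, -3, -12>; its C-coordinates <1, 3, -3> give column 1.
Continuing for each basis vector yields [L]_C = [[1, -3, 0], [3, 3, 1], [-3, -3, 1]].

[[1, -3, 0], [3, 3, 1], [-3, -3, 1]]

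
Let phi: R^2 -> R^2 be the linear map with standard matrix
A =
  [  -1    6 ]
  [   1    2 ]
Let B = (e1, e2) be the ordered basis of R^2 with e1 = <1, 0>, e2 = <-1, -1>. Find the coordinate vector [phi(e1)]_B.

<-2, -1>

Compute phi(e1) = A e1 = <-1, 1> in standard coordinates.
Then write this in B-coordinates: solve for y in y_1 e1 + y_2 e2 = <-1, 1>.
This gives y = <-2, -1>, which is column 1 of [phi]_B.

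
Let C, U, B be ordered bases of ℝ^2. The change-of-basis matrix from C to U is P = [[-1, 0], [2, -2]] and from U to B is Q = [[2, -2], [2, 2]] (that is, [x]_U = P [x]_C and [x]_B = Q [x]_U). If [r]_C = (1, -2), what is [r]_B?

First [r]_U = P [r]_C = (-1, 6).
Then [r]_B = Q [r]_U = (-14, 10).

(-14, 10)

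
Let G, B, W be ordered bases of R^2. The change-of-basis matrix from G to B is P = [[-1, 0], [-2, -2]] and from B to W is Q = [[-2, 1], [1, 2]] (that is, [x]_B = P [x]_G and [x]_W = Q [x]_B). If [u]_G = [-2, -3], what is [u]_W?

[6, 22]

First [u]_B = P [u]_G = [2, 10].
Then [u]_W = Q [u]_B = [6, 22].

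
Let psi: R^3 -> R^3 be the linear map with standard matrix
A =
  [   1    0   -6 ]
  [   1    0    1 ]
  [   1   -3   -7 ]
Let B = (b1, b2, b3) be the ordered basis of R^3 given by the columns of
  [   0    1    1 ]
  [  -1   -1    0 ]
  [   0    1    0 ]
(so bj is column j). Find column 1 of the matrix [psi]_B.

Column 1 of [psi]_B is the B-coordinate vector of psi(b1).
In standard coordinates psi(b1) = A b1 = [0, 0, 3].
Converting to B: [0, 0, 3] = -3b1 + 3b2 - 3b3, so the coordinate vector is [-3, 3, -3].

[-3, 3, -3]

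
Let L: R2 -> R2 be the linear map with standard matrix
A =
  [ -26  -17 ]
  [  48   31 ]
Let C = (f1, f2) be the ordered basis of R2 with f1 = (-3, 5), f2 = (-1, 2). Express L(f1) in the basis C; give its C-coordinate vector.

Compute L(f1) = A f1 = (-7, 11) in standard coordinates.
Then write this in C-coordinates: solve for y in y_1 f1 + y_2 f2 = (-7, 11).
This gives y = (3, -2), which is column 1 of [L]_C.

(3, -2)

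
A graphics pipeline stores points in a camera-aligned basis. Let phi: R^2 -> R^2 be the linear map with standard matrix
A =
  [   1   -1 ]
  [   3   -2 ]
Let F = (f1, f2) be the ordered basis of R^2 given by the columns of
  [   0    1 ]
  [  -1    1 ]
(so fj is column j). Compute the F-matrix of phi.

The j-th column of [phi]_F is [phi(fj)]_F.
phi(f1) = A f1 = (1, 2) = -f1 + f2, so column 1 is (-1, 1).
Repeating for f2 and assembling the columns gives [[-1, -1], [1, 0]].

[[-1, -1], [1, 0]]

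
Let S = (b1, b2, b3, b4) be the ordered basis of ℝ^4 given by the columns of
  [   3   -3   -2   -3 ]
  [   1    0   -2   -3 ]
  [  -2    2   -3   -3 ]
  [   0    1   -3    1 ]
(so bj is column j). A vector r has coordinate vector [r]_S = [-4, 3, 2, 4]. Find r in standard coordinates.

[-37, -20, -4, 1]

r = M [r]_S, where M has columns b1, ..., b4.
Carrying out the matrix-vector product, r = [-37, -20, -4, 1].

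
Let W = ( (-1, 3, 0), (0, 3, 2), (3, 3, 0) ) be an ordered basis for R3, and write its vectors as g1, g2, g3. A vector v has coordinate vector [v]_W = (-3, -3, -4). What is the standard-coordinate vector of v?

(-9, -30, -6)

The coordinates say v = -3g1 - 3g2 - 4g3; adding the scaled basis vectors gives (-9, -30, -6).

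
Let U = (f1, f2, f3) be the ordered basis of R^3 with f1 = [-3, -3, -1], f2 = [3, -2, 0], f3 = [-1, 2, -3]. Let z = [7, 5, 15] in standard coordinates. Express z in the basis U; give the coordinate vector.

[-3, -2, -4]

Write z = c_1 f1 + ... + c_3 f3 and solve for the c_i.
Solving this 3x3 system gives c = (-3, -2, -4).
Check: -3f1 - 2f2 - 4f3 = [7, 5, 15].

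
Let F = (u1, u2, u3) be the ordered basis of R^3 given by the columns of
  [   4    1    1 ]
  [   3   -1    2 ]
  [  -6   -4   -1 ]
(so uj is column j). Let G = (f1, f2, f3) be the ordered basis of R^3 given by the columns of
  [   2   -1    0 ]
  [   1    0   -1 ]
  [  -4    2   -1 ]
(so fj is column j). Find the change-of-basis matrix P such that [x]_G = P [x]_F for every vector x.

[[1, 1, 1], [-2, 1, 1], [-2, 2, -1]]

Column j of P is [uj]_G, since P maps F-coordinates to G-coordinates.
Expressing u1 in G: u1 = f1 - 2f2 - 2f3, so column 1 of P is (1, -2, -2).
Doing the same for each uj gives P = [[1, 1, 1], [-2, 1, 1], [-2, 2, -1]].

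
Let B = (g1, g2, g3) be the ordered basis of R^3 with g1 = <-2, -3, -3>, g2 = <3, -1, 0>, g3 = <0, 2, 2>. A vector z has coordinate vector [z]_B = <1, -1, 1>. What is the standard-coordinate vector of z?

The coordinates say z = g1 - g2 + g3; adding the scaled basis vectors gives <-5, 0, -1>.

<-5, 0, -1>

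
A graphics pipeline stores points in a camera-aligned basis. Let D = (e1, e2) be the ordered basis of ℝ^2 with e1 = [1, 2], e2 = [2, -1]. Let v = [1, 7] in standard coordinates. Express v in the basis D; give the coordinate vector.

We seek scalars with c_1 e1 + c_2 e2 = v; equivalently solve M c = v where the columns of M are e1, e2.
System: c_1 + 2c_2 = 1, 2c_1 - c_2 = 7; solving gives c_1 = 3, c_2 = -1.
Check: 3e1 - e2 = [1, 7].

[3, -1]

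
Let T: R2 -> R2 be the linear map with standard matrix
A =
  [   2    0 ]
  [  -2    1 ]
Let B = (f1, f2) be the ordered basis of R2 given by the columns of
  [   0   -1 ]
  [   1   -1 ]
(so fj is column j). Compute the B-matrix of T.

The j-th column of [T]_B is [T(fj)]_B.
T(f1) = A f1 = <0, 1> = f1 + 0·f2, so column 1 is <1, 0>.
Repeating for f2 and assembling the columns gives [[1, 3], [0, 2]].

[[1, 3], [0, 2]]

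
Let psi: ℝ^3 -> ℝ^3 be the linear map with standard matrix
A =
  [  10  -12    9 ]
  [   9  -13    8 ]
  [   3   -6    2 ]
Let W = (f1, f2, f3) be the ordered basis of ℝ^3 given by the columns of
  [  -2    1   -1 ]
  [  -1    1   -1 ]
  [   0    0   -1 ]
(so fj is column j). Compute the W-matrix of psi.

With P the matrix whose columns are f1, ..., f3, [psi]_W = P^(-1) A P.
Column by column: psi(f1) = A f1 = (-8, -5, 0); its W-coordinates (3, -2, 0) give column 1.
Continuing for each basis vector yields [psi]_W = [[3, -2, 3], [-2, -3, -2], [0, 3, -1]].

[[3, -2, 3], [-2, -3, -2], [0, 3, -1]]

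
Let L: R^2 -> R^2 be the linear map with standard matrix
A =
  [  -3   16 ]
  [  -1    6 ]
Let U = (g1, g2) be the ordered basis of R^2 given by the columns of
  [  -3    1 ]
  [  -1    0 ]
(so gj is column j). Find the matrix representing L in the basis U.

The j-th column of [L]_U is [L(gj)]_U.
L(g1) = A g1 = [-7, -3] = 3g1 + 2g2, so column 1 is [3, 2].
Repeating for g2 and assembling the columns gives [[3, 1], [2, 0]].

[[3, 1], [2, 0]]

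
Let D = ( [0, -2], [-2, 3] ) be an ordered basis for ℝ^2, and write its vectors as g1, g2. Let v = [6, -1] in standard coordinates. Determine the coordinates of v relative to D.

[v]_D is the unique c with M c = v, where M has columns g1, g2.
System: 0c_1 - 2c_2 = 6, -2c_1 + 3c_2 = -1; solving gives c_1 = -4, c_2 = -3.
Check: -4g1 - 3g2 = [6, -1].

[-4, -3]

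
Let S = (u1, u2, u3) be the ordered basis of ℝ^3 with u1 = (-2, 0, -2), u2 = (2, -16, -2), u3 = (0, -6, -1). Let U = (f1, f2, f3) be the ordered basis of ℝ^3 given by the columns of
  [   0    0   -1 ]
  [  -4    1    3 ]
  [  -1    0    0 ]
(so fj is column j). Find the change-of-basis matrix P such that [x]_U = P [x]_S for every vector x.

Let M have columns uj and N have columns fj. Then for every x, N [x]_U = x = M [x]_S, so P = N^(-1) M.
Since det N = -1, N^(-1) has integer entries; multiplying gives P = [[2, 2, 1], [2, -2, -2], [2, -2, 0]].

[[2, 2, 1], [2, -2, -2], [2, -2, 0]]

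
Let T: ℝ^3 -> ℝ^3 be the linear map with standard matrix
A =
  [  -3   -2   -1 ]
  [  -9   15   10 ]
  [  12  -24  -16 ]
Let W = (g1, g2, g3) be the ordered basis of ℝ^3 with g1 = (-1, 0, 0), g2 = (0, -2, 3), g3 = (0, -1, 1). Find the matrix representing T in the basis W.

Let P have columns g1, ..., g3. Then [T]_W = P^(-1) A P.
Here det P = -1, so P^(-1) is integer; computing A P first and then P^(-1)(A P) gives [[-3, -1, -1], [-3, 0, 3], [-3, 0, -1]].

[[-3, -1, -1], [-3, 0, 3], [-3, 0, -1]]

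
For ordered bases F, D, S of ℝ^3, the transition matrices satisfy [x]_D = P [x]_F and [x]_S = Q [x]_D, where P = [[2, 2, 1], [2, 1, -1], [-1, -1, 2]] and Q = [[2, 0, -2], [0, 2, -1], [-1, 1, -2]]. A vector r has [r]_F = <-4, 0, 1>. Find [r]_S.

<-26, -24, -14>

Composing the changes, [r]_S = Q P [r]_F.
Q P = [[6, 6, -2], [5, 3, -4], [2, 1, -6]]; applying this to <-4, 0, 1> gives <-26, -24, -14>.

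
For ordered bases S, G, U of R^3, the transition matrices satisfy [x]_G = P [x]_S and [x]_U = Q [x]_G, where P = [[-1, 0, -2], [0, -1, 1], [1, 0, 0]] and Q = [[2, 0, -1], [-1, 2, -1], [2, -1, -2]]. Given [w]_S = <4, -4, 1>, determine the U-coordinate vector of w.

Composing the changes, [w]_U = Q P [w]_S.
Q P = [[-3, 0, -4], [0, -2, 4], [-4, 1, -5]]; applying this to <4, -4, 1> gives <-16, 12, -25>.

<-16, 12, -25>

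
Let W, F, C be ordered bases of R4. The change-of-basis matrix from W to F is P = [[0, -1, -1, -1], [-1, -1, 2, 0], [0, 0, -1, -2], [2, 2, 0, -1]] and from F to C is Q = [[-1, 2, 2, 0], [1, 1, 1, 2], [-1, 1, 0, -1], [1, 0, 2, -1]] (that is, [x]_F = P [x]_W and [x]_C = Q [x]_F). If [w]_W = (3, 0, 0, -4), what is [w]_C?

(6, 29, -17, 10)

Composing the changes, [w]_C = Q P [w]_W.
Q P = [[-2, -1, 3, -3], [3, 2, 0, -5], [-3, -2, 3, 2], [-2, -3, -3, -4]]; applying this to (3, 0, 0, -4) gives (6, 29, -17, 10).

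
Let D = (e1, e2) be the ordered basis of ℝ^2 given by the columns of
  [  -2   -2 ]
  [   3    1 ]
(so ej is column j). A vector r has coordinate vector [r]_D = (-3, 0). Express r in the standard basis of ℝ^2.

(6, -9)

By definition r = -3e1 + 0·e2.
Summing componentwise gives (6, -9).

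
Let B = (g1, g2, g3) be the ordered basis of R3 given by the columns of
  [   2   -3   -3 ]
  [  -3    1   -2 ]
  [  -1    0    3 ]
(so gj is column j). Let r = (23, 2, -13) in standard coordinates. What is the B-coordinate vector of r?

(1, -3, -4)

We seek scalars with c_1 g1 + ... + c_3 g3 = r; equivalently solve M c = r where the columns of M are g1, ..., g3.
Solving this 3x3 system gives c = (1, -3, -4).
Check: g1 - 3g2 - 4g3 = (23, 2, -13).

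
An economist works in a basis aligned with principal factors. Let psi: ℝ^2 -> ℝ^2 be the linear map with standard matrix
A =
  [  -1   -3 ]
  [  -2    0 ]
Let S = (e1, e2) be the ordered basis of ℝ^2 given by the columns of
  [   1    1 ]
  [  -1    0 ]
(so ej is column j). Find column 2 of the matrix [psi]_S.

Compute psi(e2) = A e2 = <-1, -2> in standard coordinates.
Then write this in S-coordinates: solve for y in y_1 e1 + y_2 e2 = <-1, -2>.
This gives y = <2, -3>, which is column 2 of [psi]_S.

<2, -3>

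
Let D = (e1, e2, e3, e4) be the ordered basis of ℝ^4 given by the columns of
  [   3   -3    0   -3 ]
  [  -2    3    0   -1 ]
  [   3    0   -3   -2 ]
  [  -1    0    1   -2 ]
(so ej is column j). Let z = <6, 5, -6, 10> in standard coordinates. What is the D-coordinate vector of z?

We seek scalars with c_1 e1 + ... + c_4 e4 = z; equivalently solve M c = z where the columns of M are e1, ..., e4.
Row-reducing the augmented matrix [M | z] gives c = (-1, 0, 3, -3).
Check: -e1 + 0·e2 + 3e3 - 3e4 = <6, 5, -6, 10>.

<-1, 0, 3, -3>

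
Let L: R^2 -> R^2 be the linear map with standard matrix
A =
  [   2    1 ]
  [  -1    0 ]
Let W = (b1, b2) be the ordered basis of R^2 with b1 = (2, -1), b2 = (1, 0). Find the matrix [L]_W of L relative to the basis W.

Let P have columns b1, b2. Then [L]_W = P^(-1) A P.
Here det P = 1, so P^(-1) is integer; computing A P first and then P^(-1)(A P) gives [[2, 1], [-1, 0]].

[[2, 1], [-1, 0]]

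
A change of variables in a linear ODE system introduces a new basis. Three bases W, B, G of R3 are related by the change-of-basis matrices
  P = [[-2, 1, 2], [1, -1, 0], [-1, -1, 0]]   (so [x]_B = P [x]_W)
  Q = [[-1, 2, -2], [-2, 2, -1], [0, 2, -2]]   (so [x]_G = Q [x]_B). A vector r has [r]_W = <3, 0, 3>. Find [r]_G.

<12, 9, 12>

First [r]_B = P [r]_W = <0, 3, -3>.
Then [r]_G = Q [r]_B = <12, 9, 12>.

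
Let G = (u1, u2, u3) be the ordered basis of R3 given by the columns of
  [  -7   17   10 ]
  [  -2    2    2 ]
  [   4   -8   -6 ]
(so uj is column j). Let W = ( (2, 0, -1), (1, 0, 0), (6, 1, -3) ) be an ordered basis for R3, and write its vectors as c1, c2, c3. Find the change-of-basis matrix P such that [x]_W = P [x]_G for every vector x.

Column j of P is [uj]_W, since P maps G-coordinates to W-coordinates.
Expressing u1 in W: u1 = 2c1 + c2 - 2c3, so column 1 of P is (2, 1, -2).
Doing the same for each uj gives P = [[2, 2, 0], [1, 1, -2], [-2, 2, 2]].

[[2, 2, 0], [1, 1, -2], [-2, 2, 2]]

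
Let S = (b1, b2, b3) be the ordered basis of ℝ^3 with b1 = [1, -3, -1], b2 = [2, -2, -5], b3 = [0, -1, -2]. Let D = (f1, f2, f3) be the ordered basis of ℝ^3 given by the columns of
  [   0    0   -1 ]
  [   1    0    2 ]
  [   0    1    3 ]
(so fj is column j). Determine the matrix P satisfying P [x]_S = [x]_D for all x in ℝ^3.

[[-1, 2, -1], [2, 1, -2], [-1, -2, 0]]

Column j of P is [bj]_D, since P maps S-coordinates to D-coordinates.
Expressing b1 in D: b1 = -f1 + 2f2 - f3, so column 1 of P is [-1, 2, -1].
Doing the same for each bj gives P = [[-1, 2, -1], [2, 1, -2], [-1, -2, 0]].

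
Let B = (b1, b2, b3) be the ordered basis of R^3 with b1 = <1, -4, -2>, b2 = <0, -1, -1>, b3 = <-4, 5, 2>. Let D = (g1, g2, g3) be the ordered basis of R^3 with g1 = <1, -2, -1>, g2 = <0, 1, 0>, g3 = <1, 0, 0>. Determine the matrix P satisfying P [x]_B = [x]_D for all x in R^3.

Let M have columns bj and N have columns gj. Then for every x, N [x]_D = x = M [x]_B, so P = N^(-1) M.
Since det N = 1, N^(-1) has integer entries; multiplying gives P = [[2, 1, -2], [0, 1, 1], [-1, -1, -2]].

[[2, 1, -2], [0, 1, 1], [-1, -1, -2]]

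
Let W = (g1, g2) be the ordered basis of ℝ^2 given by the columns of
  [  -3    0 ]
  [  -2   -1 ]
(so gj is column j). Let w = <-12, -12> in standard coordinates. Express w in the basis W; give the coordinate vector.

<4, 4>

Write w = c_1 g1 + c_2 g2 and solve for the c_i.
System: -3c_1 + 0c_2 = -12, -2c_1 - c_2 = -12; solving gives c_1 = 4, c_2 = 4.
Check: 4g1 + 4g2 = <-12, -12>.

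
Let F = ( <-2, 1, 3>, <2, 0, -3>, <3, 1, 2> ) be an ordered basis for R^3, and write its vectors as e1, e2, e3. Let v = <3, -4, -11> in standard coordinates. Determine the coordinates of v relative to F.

<-3, 0, -1>

We seek scalars with c_1 e1 + ... + c_3 e3 = v; equivalently solve M c = v where the columns of M are e1, ..., e3.
Gaussian elimination on [M | v] yields c = (-3, 0, -1).
Check: -3e1 + 0·e2 - e3 = <3, -4, -11>.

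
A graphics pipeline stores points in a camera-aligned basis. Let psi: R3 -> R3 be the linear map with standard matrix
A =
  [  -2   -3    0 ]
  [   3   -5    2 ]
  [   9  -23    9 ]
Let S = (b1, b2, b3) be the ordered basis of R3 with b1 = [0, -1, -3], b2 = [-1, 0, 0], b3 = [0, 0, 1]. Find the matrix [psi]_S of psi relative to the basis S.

The j-th column of [psi]_S is [psi(bj)]_S.
psi(b1) = A b1 = [3, -1, -4] = b1 - 3b2 - b3, so column 1 is [1, -3, -1].
Repeating for b2, b3 and assembling the columns gives [[1, 3, -2], [-3, -2, 0], [-1, 0, 3]].

[[1, 3, -2], [-3, -2, 0], [-1, 0, 3]]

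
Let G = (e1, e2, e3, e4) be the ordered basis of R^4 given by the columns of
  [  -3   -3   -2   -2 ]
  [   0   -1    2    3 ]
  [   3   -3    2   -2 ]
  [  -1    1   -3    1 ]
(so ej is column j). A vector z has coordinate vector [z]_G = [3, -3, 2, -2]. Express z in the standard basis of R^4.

The coordinates say z = 3e1 - 3e2 + 2e3 - 2e4; adding the scaled basis vectors gives [0, 1, 26, -14].

[0, 1, 26, -14]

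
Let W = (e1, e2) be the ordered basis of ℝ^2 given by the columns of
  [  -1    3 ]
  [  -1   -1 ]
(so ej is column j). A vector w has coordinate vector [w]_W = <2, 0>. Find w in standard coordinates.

w = M [w]_W, where M has columns e1, e2.
Carrying out the matrix-vector product, w = <-2, -2>.

<-2, -2>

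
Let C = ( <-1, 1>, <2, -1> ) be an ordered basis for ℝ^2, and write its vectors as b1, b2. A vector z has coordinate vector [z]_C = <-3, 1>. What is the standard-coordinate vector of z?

<5, -4>

The coordinates say z = -3b1 + b2; adding the scaled basis vectors gives <5, -4>.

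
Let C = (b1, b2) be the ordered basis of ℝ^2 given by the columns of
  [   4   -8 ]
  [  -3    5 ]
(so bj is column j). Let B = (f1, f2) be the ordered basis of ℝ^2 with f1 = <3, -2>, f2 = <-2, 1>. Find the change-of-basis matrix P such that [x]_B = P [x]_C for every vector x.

[[2, -2], [1, 1]]

Take x = bj: its C-coordinates are the j-th standard unit vector, so P e_j — column j of P — equals [bj]_B.
b1 = 2f1 + f2, giving column 1 = <2, 1>; repeating for each j gives P = [[2, -2], [1, 1]].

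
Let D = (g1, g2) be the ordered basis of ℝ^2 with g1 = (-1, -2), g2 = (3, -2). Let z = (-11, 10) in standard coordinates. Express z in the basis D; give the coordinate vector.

We seek scalars with c_1 g1 + c_2 g2 = z; equivalently solve M c = z where the columns of M are g1, g2.
System: -c_1 + 3c_2 = -11, -2c_1 - 2c_2 = 10; solving gives c_1 = -1, c_2 = -4.
Check: -g1 - 4g2 = (-11, 10).

(-1, -4)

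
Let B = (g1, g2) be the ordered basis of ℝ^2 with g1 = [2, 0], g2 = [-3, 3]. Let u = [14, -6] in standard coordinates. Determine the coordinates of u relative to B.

[4, -2]

[u]_B is the unique c with M c = u, where M has columns g1, g2.
System: 2c_1 - 3c_2 = 14, 0c_1 + 3c_2 = -6; solving gives c_1 = 4, c_2 = -2.
Check: 4g1 - 2g2 = [14, -6].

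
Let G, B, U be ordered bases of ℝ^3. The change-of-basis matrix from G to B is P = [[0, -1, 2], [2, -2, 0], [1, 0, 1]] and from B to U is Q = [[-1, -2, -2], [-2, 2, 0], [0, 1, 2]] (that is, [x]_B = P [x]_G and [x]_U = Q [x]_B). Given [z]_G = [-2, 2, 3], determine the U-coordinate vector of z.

[10, -24, -6]

Composing the changes, [z]_U = Q P [z]_G.
Q P = [[-6, 5, -4], [4, -2, -4], [4, -2, 2]]; applying this to [-2, 2, 3] gives [10, -24, -6].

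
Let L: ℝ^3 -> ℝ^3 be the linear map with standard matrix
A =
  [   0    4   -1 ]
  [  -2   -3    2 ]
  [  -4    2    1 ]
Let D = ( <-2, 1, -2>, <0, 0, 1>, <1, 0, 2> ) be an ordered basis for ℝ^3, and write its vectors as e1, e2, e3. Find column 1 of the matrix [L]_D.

Column 1 of [L]_D is the D-coordinate vector of L(e1).
In standard coordinates L(e1) = A e1 = <6, -3, 8>.
Converting to D: <6, -3, 8> = -3e1 + 2e2 + 0·e3, so the coordinate vector is <-3, 2, 0>.

<-3, 2, 0>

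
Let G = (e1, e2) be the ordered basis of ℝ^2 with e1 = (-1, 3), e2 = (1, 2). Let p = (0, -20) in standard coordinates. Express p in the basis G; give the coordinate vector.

(-4, -4)

We seek scalars with c_1 e1 + c_2 e2 = p; equivalently solve M c = p where the columns of M are e1, e2.
System: -c_1 + c_2 = 0, 3c_1 + 2c_2 = -20; solving gives c_1 = -4, c_2 = -4.
Check: -4e1 - 4e2 = (0, -20).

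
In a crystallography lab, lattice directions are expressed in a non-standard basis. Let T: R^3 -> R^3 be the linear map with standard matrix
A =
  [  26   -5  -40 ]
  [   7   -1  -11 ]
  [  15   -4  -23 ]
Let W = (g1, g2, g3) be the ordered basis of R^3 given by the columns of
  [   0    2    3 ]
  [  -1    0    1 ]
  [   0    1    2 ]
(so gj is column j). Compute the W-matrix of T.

[[2, -1, -1], [-2, 3, 1], [3, 2, -3]]

The j-th column of [T]_W is [T(gj)]_W.
T(g1) = A g1 = <5, 1, 4> = 2g1 - 2g2 + 3g3, so column 1 is <2, -2, 3>.
Repeating for g2, g3 and assembling the columns gives [[2, -1, -1], [-2, 3, 1], [3, 2, -3]].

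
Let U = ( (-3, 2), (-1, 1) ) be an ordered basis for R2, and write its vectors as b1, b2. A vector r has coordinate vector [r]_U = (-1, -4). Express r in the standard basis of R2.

(7, -6)

The coordinates say r = -b1 - 4b2; adding the scaled basis vectors gives (7, -6).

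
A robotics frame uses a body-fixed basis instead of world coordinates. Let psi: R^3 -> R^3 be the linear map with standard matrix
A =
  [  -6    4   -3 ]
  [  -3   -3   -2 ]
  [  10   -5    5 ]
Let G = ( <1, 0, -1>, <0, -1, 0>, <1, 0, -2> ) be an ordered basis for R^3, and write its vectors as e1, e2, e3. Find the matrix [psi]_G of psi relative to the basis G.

[[-1, -3, 0], [1, -3, -1], [-2, -1, 0]]

Let P have columns e1, ..., e3. Then [psi]_G = P^(-1) A P.
Here det P = 1, so P^(-1) is integer; computing A P first and then P^(-1)(A P) gives [[-1, -3, 0], [1, -3, -1], [-2, -1, 0]].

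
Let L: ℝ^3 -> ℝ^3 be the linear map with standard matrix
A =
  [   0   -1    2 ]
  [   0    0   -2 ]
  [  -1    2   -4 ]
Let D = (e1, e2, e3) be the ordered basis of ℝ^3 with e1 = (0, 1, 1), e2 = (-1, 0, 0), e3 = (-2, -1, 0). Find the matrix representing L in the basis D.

With P the matrix whose columns are e1, ..., e3, [L]_D = P^(-1) A P.
Column by column: L(e1) = A e1 = (1, -2, -2); its D-coordinates (-2, -1, 0) give column 1.
Continuing for each basis vector yields [L]_D = [[-2, 1, 0], [-1, -2, -1], [0, 1, 0]].

[[-2, 1, 0], [-1, -2, -1], [0, 1, 0]]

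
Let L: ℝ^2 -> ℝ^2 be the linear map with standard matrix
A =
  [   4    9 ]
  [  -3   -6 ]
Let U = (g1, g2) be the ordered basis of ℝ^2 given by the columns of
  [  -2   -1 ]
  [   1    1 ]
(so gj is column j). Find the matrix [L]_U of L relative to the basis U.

The j-th column of [L]_U is [L(gj)]_U.
L(g1) = A g1 = [1, 0] = -g1 + g2, so column 1 is [-1, 1].
Repeating for g2 and assembling the columns gives [[-1, -2], [1, -1]].

[[-1, -2], [1, -1]]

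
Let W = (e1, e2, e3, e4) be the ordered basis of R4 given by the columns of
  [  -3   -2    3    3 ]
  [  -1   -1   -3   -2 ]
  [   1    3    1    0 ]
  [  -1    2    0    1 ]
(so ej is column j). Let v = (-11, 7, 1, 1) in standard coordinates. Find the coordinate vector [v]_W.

[v]_W is the unique c with M c = v, where M has columns e1, ..., e4.
Solving this 4x4 system gives c = (0, 1, -2, -1).
Check: 0·e1 + e2 - 2e3 - e4 = (-11, 7, 1, 1).

(0, 1, -2, -1)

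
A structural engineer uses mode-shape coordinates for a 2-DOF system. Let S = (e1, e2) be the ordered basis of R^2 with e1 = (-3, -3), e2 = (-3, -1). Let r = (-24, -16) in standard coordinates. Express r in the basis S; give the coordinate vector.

(4, 4)

We seek scalars with c_1 e1 + c_2 e2 = r; equivalently solve M c = r where the columns of M are e1, e2.
System: -3c_1 - 3c_2 = -24, -3c_1 - c_2 = -16; solving gives c_1 = 4, c_2 = 4.
Check: 4e1 + 4e2 = (-24, -16).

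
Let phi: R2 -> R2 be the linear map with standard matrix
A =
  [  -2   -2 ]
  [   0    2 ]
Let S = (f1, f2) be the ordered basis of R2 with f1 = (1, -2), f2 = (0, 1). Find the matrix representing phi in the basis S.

Let P have columns f1, f2. Then [phi]_S = P^(-1) A P.
Here det P = 1, so P^(-1) is integer; computing A P first and then P^(-1)(A P) gives [[2, -2], [0, -2]].

[[2, -2], [0, -2]]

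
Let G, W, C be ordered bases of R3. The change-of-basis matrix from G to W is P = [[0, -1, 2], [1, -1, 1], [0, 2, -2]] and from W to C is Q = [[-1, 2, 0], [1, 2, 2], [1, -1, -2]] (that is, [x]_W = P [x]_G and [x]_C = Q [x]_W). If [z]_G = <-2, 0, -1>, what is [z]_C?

<-4, -4, -3>

Composing the changes, [z]_C = Q P [z]_G.
Q P = [[2, -1, 0], [2, 1, 0], [-1, -4, 5]]; applying this to <-2, 0, -1> gives <-4, -4, -3>.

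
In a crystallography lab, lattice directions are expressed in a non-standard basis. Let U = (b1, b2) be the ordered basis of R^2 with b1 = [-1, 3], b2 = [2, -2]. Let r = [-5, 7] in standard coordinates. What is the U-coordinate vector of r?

[r]_U is the unique c with M c = r, where M has columns b1, b2.
System: -c_1 + 2c_2 = -5, 3c_1 - 2c_2 = 7; solving gives c_1 = 1, c_2 = -2.
Check: b1 - 2b2 = [-5, 7].

[1, -2]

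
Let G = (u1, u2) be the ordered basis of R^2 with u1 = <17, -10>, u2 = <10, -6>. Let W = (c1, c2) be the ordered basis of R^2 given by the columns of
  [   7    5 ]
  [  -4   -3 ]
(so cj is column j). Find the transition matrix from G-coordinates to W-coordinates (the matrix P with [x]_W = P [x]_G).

Take x = uj: its G-coordinates are the j-th standard unit vector, so P e_j — column j of P — equals [uj]_W.
u1 = c1 + 2c2, giving column 1 = <1, 2>; repeating for each j gives P = [[1, 0], [2, 2]].

[[1, 0], [2, 2]]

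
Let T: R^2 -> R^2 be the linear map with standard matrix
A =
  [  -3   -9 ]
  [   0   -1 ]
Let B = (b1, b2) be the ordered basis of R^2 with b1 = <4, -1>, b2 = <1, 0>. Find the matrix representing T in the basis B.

[[-1, 0], [1, -3]]

Let P have columns b1, b2. Then [T]_B = P^(-1) A P.
Here det P = 1, so P^(-1) is integer; computing A P first and then P^(-1)(A P) gives [[-1, 0], [1, -3]].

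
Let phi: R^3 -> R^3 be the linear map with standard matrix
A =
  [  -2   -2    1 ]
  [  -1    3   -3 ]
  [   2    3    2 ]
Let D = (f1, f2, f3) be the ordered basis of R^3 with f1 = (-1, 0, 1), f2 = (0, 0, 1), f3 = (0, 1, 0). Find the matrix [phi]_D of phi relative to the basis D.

[[-3, -1, 2], [3, 3, 1], [-2, -3, 3]]

Let P have columns f1, ..., f3. Then [phi]_D = P^(-1) A P.
Here det P = 1, so P^(-1) is integer; computing A P first and then P^(-1)(A P) gives [[-3, -1, 2], [3, 3, 1], [-2, -3, 3]].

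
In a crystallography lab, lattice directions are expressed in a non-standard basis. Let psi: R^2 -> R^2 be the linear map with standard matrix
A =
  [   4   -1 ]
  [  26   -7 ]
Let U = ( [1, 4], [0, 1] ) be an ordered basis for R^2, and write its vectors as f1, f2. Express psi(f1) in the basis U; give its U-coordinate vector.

[0, -2]

Compute psi(f1) = A f1 = [0, -2] in standard coordinates.
Then write this in U-coordinates: solve for y in y_1 f1 + y_2 f2 = [0, -2].
This gives y = [0, -2], which is column 1 of [psi]_U.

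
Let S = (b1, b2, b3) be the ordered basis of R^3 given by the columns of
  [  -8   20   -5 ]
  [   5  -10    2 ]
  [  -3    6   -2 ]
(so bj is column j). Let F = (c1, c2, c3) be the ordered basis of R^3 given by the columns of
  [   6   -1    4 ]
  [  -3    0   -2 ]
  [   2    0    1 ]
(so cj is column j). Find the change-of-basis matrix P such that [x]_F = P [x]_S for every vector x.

Take x = bj: its S-coordinates are the j-th standard unit vector, so P e_j — column j of P — equals [bj]_F.
b1 = -c1 - 2c2 - c3, giving column 1 = [-1, -2, -1]; repeating for each j gives P = [[-1, 2, -2], [-2, 0, 1], [-1, 2, 2]].

[[-1, 2, -2], [-2, 0, 1], [-1, 2, 2]]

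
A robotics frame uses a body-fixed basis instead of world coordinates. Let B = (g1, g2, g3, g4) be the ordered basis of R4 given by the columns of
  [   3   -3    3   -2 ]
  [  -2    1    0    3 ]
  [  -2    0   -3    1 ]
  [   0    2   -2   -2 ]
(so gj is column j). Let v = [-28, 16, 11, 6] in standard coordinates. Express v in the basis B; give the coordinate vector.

[-3, 4, -1, 2]

[v]_B is the unique c with M c = v, where M has columns g1, ..., g4.
Row-reducing the augmented matrix [M | v] gives c = (-3, 4, -1, 2).
Check: -3g1 + 4g2 - g3 + 2g4 = [-28, 16, 11, 6].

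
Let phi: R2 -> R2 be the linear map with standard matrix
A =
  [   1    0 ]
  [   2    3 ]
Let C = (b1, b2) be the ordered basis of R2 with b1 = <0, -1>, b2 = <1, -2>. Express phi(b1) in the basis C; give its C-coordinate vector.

Compute phi(b1) = A b1 = <0, -3> in standard coordinates.
Then write this in C-coordinates: solve for y in y_1 b1 + y_2 b2 = <0, -3>.
This gives y = <3, 0>, which is column 1 of [phi]_C.

<3, 0>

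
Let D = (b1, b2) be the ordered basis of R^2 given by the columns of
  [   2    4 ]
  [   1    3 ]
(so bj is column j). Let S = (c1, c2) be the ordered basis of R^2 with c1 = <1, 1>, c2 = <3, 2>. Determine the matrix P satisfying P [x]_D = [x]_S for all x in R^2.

[[-1, 1], [1, 1]]

Take x = bj: its D-coordinates are the j-th standard unit vector, so P e_j — column j of P — equals [bj]_S.
b1 = -c1 + c2, giving column 1 = <-1, 1>; repeating for each j gives P = [[-1, 1], [1, 1]].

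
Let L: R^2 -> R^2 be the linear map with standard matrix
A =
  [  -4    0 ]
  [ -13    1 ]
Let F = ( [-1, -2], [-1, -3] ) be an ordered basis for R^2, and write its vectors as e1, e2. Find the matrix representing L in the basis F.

[[-1, -2], [-3, -2]]

With P the matrix whose columns are e1, e2, [L]_F = P^(-1) A P.
Column by column: L(e1) = A e1 = [4, 11]; its F-coordinates [-1, -3] give column 1.
Continuing for each basis vector yields [L]_F = [[-1, -2], [-3, -2]].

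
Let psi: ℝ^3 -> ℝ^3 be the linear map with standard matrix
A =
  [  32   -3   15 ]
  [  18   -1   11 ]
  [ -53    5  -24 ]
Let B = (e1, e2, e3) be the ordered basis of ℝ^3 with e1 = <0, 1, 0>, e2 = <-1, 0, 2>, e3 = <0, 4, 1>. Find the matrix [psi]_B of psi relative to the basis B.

[[3, 0, -1], [3, 2, -3], [-1, 1, 2]]

The j-th column of [psi]_B is [psi(ej)]_B.
psi(e1) = A e1 = <-3, -1, 5> = 3e1 + 3e2 - e3, so column 1 is <3, 3, -1>.
Repeating for e2, e3 and assembling the columns gives [[3, 0, -1], [3, 2, -3], [-1, 1, 2]].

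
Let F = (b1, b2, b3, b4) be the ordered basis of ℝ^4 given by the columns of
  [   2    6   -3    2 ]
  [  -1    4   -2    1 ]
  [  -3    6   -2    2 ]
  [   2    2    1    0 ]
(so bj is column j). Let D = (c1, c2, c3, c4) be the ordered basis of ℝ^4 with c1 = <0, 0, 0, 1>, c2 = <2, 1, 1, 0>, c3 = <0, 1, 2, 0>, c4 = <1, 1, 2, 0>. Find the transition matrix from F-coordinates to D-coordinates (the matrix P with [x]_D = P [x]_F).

Let M have columns bj and N have columns cj. Then for every x, N [x]_D = x = M [x]_F, so P = N^(-1) M.
Since det N = -1, N^(-1) has integer entries; multiplying gives P = [[2, 2, 1, 0], [1, 2, -2, 0], [-2, 0, -1, -1], [0, 2, 1, 2]].

[[2, 2, 1, 0], [1, 2, -2, 0], [-2, 0, -1, -1], [0, 2, 1, 2]]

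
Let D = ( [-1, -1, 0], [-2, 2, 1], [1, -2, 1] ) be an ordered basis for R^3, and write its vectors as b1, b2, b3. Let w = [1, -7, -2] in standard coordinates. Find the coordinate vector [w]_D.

[w]_D is the unique c with M c = w, where M has columns b1, ..., b3.
Gaussian elimination on [M | w] yields c = (3, -2, 0).
Check: 3b1 - 2b2 + 0·b3 = [1, -7, -2].

[3, -2, 0]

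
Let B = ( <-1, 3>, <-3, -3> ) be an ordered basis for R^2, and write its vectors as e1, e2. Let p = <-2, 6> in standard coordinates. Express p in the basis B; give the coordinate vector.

We seek scalars with c_1 e1 + c_2 e2 = p; equivalently solve M c = p where the columns of M are e1, e2.
System: -c_1 - 3c_2 = -2, 3c_1 - 3c_2 = 6; solving gives c_1 = 2, c_2 = 0.
Check: 2e1 + 0·e2 = <-2, 6>.

<2, 0>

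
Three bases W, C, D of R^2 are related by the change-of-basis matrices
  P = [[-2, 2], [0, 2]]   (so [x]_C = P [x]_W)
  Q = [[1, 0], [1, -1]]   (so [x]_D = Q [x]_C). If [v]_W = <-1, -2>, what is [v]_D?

<-2, 2>

First [v]_C = P [v]_W = <-2, -4>.
Then [v]_D = Q [v]_C = <-2, 2>.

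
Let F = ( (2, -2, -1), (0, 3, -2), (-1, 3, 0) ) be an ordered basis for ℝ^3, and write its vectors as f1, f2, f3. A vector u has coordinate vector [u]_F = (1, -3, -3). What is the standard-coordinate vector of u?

(5, -20, 5)

The coordinates say u = f1 - 3f2 - 3f3; adding the scaled basis vectors gives (5, -20, 5).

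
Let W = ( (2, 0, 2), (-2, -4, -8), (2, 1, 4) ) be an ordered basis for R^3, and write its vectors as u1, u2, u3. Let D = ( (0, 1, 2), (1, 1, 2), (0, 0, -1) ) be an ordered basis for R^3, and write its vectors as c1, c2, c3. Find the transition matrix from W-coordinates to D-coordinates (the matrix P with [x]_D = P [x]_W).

Let M have columns uj and N have columns cj. Then for every x, N [x]_D = x = M [x]_W, so P = N^(-1) M.
Since det N = 1, N^(-1) has integer entries; multiplying gives P = [[-2, -2, -1], [2, -2, 2], [-2, 0, -2]].

[[-2, -2, -1], [2, -2, 2], [-2, 0, -2]]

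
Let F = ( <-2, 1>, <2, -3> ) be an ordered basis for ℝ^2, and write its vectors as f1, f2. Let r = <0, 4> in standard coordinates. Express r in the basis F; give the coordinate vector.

Write r = c_1 f1 + c_2 f2 and solve for the c_i.
System: -2c_1 + 2c_2 = 0, c_1 - 3c_2 = 4; solving gives c_1 = -2, c_2 = -2.
Check: -2f1 - 2f2 = <0, 4>.

<-2, -2>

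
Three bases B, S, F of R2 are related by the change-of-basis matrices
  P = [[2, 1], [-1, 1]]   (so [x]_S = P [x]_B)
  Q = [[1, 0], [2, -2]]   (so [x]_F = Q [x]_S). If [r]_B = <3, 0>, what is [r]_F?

<6, 18>

First [r]_S = P [r]_B = <6, -3>.
Then [r]_F = Q [r]_S = <6, 18>.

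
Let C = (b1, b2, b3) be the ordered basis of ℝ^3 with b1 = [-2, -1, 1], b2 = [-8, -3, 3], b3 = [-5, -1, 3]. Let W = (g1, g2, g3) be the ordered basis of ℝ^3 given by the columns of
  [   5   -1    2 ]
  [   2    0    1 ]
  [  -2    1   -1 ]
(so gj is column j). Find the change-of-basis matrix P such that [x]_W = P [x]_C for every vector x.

Let M have columns bj and N have columns gj. Then for every x, N [x]_W = x = M [x]_C, so P = N^(-1) M.
Since det N = -1, N^(-1) has integer entries; multiplying gives P = [[0, -2, -1], [0, 0, 2], [-1, 1, 1]].

[[0, -2, -1], [0, 0, 2], [-1, 1, 1]]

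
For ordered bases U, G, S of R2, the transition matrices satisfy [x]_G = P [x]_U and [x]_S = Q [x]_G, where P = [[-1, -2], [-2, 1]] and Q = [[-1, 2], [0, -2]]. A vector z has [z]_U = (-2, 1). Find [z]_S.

Composing the changes, [z]_S = Q P [z]_U.
Q P = [[-3, 4], [4, -2]]; applying this to (-2, 1) gives (10, -10).

(10, -10)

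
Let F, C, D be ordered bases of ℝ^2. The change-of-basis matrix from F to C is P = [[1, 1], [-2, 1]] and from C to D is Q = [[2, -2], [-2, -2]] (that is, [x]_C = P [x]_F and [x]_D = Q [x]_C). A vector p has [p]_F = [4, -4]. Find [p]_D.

[24, 24]

Apply P to get C-coordinates [0, -12], then Q to get D-coordinates.
The result is [p]_D = [24, 24].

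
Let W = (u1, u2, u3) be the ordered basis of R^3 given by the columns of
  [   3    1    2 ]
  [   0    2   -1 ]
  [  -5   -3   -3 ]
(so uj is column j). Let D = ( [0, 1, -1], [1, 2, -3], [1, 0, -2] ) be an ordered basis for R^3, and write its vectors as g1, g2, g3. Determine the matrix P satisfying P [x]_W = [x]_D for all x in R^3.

Column j of P is [uj]_D, since P maps W-coordinates to D-coordinates.
Expressing u1 in D: u1 = -2g1 + g2 + 2g3, so column 1 of P is [-2, 1, 2].
Doing the same for each uj gives P = [[-2, 0, -1], [1, 1, 0], [2, 0, 2]].

[[-2, 0, -1], [1, 1, 0], [2, 0, 2]]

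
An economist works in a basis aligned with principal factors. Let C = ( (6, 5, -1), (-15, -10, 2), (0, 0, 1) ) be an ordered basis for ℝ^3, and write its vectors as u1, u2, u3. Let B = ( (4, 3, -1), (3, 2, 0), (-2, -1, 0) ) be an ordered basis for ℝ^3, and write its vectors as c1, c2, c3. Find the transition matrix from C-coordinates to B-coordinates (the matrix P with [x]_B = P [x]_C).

[[1, -2, -1], [2, -1, 2], [2, 2, 1]]

Column j of P is [uj]_B, since P maps C-coordinates to B-coordinates.
Expressing u1 in B: u1 = c1 + 2c2 + 2c3, so column 1 of P is (1, 2, 2).
Doing the same for each uj gives P = [[1, -2, -1], [2, -1, 2], [2, 2, 1]].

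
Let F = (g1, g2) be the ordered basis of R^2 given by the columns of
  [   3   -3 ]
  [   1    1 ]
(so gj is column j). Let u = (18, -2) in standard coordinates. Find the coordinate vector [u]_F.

[u]_F is the unique c with M c = u, where M has columns g1, g2.
System: 3c_1 - 3c_2 = 18, c_1 + c_2 = -2; solving gives c_1 = 2, c_2 = -4.
Check: 2g1 - 4g2 = (18, -2).

(2, -4)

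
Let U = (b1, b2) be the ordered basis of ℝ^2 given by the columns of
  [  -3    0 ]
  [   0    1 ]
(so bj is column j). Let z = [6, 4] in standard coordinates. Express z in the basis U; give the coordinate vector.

[-2, 4]

We seek scalars with c_1 b1 + c_2 b2 = z; equivalently solve M c = z where the columns of M are b1, b2.
System: -3c_1 + 0c_2 = 6, 0c_1 + c_2 = 4; solving gives c_1 = -2, c_2 = 4.
Check: -2b1 + 4b2 = [6, 4].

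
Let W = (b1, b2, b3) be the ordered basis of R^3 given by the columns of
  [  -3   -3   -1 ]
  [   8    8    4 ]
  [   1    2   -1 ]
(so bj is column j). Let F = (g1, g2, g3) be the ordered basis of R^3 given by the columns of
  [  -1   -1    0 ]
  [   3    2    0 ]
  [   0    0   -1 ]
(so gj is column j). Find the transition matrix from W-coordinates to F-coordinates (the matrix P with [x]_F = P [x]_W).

[[2, 2, 2], [1, 1, -1], [-1, -2, 1]]

Take x = bj: its W-coordinates are the j-th standard unit vector, so P e_j — column j of P — equals [bj]_F.
b1 = 2g1 + g2 - g3, giving column 1 = <2, 1, -1>; repeating for each j gives P = [[2, 2, 2], [1, 1, -1], [-1, -2, 1]].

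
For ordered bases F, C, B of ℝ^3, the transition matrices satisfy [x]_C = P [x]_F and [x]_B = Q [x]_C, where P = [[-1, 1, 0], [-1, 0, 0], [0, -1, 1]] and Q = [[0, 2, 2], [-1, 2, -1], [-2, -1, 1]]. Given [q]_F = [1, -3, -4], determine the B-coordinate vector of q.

[-4, 3, 8]

Apply P to get C-coordinates [-4, -1, -1], then Q to get B-coordinates.
The result is [q]_B = [-4, 3, 8].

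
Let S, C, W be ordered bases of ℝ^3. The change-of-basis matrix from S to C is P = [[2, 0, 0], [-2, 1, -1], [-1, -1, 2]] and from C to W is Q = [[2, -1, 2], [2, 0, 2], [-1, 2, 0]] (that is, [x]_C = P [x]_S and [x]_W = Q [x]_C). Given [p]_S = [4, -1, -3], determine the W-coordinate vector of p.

First [p]_C = P [p]_S = [8, -6, -9].
Then [p]_W = Q [p]_C = [4, -2, -20].

[4, -2, -20]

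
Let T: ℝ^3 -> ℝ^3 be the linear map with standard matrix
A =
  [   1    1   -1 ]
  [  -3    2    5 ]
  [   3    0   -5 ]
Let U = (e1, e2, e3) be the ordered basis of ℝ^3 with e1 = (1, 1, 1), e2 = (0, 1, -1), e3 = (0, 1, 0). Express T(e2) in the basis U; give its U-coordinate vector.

(2, -3, -2)

Column 2 of [T]_U is the U-coordinate vector of T(e2).
In standard coordinates T(e2) = A e2 = (2, -3, 5).
Converting to U: (2, -3, 5) = 2e1 - 3e2 - 2e3, so the coordinate vector is (2, -3, -2).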